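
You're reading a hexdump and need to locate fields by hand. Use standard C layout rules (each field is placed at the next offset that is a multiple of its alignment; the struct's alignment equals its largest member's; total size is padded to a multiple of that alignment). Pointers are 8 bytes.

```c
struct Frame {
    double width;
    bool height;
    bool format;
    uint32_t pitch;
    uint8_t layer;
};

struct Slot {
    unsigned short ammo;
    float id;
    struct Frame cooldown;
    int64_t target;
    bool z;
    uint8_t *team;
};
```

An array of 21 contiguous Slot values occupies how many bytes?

1176

Frame: @0: width [8B, align 8] → 8; @8: height [1B, align 1] → 9; @9: format [1B, align 1] → 10; +2 pad (align 4); @12: pitch [4B, align 4] → 16; @16: layer [1B, align 1] → 17; +7 tail pad (align 8); size 24, align 8
@0: ammo [2B, align 2] → 2
+2 pad (align 4)
@4: id [4B, align 4] → 8
@8: cooldown [24B, align 8] → 32
@32: target [8B, align 8] → 40
@40: z [1B, align 1] → 41
+7 pad (align 8)
@48: team [8B, align 8] → 56
size 56, align 8
array of 21: 21 × 56 = 1176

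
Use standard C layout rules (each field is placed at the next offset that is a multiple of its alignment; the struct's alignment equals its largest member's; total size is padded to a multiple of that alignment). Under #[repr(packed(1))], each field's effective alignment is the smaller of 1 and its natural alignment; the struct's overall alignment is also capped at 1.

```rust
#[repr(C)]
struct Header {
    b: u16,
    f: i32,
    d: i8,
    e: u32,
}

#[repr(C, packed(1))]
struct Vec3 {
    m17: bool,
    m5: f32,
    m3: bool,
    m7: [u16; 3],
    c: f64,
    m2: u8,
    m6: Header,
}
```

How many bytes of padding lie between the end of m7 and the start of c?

0

Header: b at 0 (size 2, align 2) → ends 2; pad 2 to align 4 for f; f at 4 (size 4, align 4) → ends 8; d at 8 (size 1, align 1) → ends 9; pad 3 to align 4 for e; e at 12 (size 4, align 4) → ends 16; total 16 bytes, alignment 4
m17 at 0 (size 1, align 1) → ends 1
m5 at 1 (size 4, align 1) → ends 5
m3 at 5 (size 1, align 1) → ends 6
m7 at 6 (size 6, align 1) → ends 12
c at 12 (size 8, align 1) → ends 20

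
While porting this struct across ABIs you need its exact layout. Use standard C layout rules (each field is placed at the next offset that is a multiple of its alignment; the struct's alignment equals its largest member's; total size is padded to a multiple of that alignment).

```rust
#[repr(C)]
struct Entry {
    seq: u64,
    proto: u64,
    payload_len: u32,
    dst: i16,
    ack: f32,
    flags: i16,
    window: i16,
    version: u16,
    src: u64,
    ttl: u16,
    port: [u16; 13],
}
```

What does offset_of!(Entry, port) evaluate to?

50

0..8  seq  (8B, 8-aligned)
8..16  proto  (8B, 8-aligned)
16..20  payload_len  (4B, 4-aligned)
20..22  dst  (2B, 2-aligned)
22..24  -- padding (2B)
24..28  ack  (4B, 4-aligned)
28..30  flags  (2B, 2-aligned)
30..32  window  (2B, 2-aligned)
32..34  version  (2B, 2-aligned)
34..40  -- padding (6B)
40..48  src  (8B, 8-aligned)
48..50  ttl  (2B, 2-aligned)
50..76  port  (26B, 2-aligned)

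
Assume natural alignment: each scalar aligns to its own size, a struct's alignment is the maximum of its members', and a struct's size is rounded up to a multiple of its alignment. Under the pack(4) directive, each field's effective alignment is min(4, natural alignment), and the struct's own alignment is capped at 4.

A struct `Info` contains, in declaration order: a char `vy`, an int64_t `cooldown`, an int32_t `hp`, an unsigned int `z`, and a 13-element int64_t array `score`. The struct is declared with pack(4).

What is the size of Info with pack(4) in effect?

124

@0: vy [1B, align 1] → 1
+3 pad (align 4)
@4: cooldown [8B, align 4] → 12
@12: hp [4B, align 4] → 16
@16: z [4B, align 4] → 20
@20: score [104B, align 4] → 124
size 124, align 4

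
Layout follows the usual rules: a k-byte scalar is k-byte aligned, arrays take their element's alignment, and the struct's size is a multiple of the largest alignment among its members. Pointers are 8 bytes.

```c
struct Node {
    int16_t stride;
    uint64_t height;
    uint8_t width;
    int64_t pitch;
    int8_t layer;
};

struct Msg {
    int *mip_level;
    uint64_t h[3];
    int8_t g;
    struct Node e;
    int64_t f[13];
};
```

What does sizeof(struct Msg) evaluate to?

Node: 0..2  stride  (2B, 2-aligned); 2..8  -- padding (6B); 8..16  height  (8B, 8-aligned); 16..17  width  (1B, 1-aligned); 17..24  -- padding (7B); 24..32  pitch  (8B, 8-aligned); 32..33  layer  (1B, 1-aligned); 33..40  -- tail padding (7B); sizeof = 40, alignof = 8
0..8  mip_level  (8B, 8-aligned)
8..32  h  (24B, 8-aligned)
32..33  g  (1B, 1-aligned)
33..40  -- padding (7B)
40..80  e  (40B, 8-aligned)
80..184  f  (104B, 8-aligned)
sizeof = 184, alignof = 8

184 bytes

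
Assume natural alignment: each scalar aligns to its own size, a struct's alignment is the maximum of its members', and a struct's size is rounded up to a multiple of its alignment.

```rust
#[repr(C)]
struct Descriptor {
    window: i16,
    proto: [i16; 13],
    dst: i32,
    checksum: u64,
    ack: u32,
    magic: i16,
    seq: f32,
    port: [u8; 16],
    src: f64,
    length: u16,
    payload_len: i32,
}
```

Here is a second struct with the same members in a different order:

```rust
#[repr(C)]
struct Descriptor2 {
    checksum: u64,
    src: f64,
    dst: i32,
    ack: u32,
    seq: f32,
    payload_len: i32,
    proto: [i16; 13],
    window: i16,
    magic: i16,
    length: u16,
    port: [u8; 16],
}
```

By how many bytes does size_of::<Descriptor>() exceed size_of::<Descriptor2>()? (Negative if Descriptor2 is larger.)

8

0..2  window  (2B, 2-aligned)
2..28  proto  (26B, 2-aligned)
28..32  dst  (4B, 4-aligned)
32..40  checksum  (8B, 8-aligned)
40..44  ack  (4B, 4-aligned)
44..46  magic  (2B, 2-aligned)
46..48  -- padding (2B)
48..52  seq  (4B, 4-aligned)
52..68  port  (16B, 1-aligned)
68..72  -- padding (4B)
72..80  src  (8B, 8-aligned)
80..82  length  (2B, 2-aligned)
82..84  -- padding (2B)
84..88  payload_len  (4B, 4-aligned)
sizeof = 88, alignof = 8
— Descriptor2 —
0..8  checksum  (8B, 8-aligned)
8..16  src  (8B, 8-aligned)
16..20  dst  (4B, 4-aligned)
20..24  ack  (4B, 4-aligned)
24..28  seq  (4B, 4-aligned)
28..32  payload_len  (4B, 4-aligned)
32..58  proto  (26B, 2-aligned)
58..60  window  (2B, 2-aligned)
60..62  magic  (2B, 2-aligned)
62..64  length  (2B, 2-aligned)
64..80  port  (16B, 1-aligned)
sizeof = 80, alignof = 8
88 − 80 = 8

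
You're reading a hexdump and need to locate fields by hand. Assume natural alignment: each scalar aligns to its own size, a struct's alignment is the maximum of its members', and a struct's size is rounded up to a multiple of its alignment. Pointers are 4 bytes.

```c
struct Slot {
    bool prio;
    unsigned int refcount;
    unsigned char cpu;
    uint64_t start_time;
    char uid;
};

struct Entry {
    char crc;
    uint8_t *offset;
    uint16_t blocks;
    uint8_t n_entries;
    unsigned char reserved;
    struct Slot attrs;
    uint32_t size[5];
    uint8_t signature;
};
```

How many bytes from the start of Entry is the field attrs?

Slot: 0..1  prio  (1B, 1-aligned); 1..4  -- padding (3B); 4..8  refcount  (4B, 4-aligned); 8..9  cpu  (1B, 1-aligned); 9..16  -- padding (7B); 16..24  start_time  (8B, 8-aligned); 24..25  uid  (1B, 1-aligned); 25..32  -- tail padding (7B); sizeof = 32, alignof = 8
0..1  crc  (1B, 1-aligned)
1..4  -- padding (3B)
4..8  offset  (4B, 4-aligned)
8..10  blocks  (2B, 2-aligned)
10..11  n_entries  (1B, 1-aligned)
11..12  reserved  (1B, 1-aligned)
12..16  -- padding (4B)
16..48  attrs  (32B, 8-aligned)

16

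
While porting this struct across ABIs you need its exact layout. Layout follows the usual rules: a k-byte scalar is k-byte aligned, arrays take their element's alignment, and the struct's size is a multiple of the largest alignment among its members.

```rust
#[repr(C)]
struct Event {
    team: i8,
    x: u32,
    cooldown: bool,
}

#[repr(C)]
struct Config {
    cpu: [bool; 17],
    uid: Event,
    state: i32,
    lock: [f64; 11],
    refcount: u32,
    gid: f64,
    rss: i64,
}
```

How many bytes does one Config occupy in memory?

Event: team at 0 (size 1, align 1) → ends 1; pad 3 to align 4 for x; x at 4 (size 4, align 4) → ends 8; cooldown at 8 (size 1, align 1) → ends 9; tail pad 3 to reach multiple of 4; total 12 bytes, alignment 4
cpu at 0 (size 17, align 1) → ends 17
pad 3 to align 4 for uid
uid at 20 (size 12, align 4) → ends 32
state at 32 (size 4, align 4) → ends 36
pad 4 to align 8 for lock
lock at 40 (size 88, align 8) → ends 128
refcount at 128 (size 4, align 4) → ends 132
pad 4 to align 8 for gid
gid at 136 (size 8, align 8) → ends 144
rss at 144 (size 8, align 8) → ends 152
total 152 bytes, alignment 8

152 bytes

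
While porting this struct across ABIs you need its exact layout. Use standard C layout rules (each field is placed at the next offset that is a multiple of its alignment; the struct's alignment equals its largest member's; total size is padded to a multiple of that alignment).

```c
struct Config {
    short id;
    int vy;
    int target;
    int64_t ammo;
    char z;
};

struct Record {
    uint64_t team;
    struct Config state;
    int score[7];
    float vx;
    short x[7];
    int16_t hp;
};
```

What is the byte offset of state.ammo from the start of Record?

Config: @0: id [2B, align 2] → 2; +2 pad (align 4); @4: vy [4B, align 4] → 8; @8: target [4B, align 4] → 12; +4 pad (align 8); @16: ammo [8B, align 8] → 24; @24: z [1B, align 1] → 25; +7 tail pad (align 8); size 32, align 8
@0: team [8B, align 8] → 8
@8: state [32B, align 8] → 40
within Config: ammo at 16
8 + 16 = 24

24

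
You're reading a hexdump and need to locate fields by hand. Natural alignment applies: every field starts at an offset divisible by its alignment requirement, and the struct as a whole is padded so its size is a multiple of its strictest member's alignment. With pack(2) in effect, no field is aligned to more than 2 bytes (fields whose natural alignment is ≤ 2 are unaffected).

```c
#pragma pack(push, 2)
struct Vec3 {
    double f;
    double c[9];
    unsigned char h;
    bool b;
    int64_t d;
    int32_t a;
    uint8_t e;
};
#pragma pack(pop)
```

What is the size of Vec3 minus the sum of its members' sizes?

1

0..8  f  (8B, 2-aligned)
8..80  c  (72B, 2-aligned)
80..81  h  (1B, 1-aligned)
81..82  b  (1B, 1-aligned)
82..90  d  (8B, 2-aligned)
90..94  a  (4B, 2-aligned)
94..95  e  (1B, 1-aligned)
95..96  -- tail padding (1B)
sizeof = 96, alignof = 2
data bytes 95, size 96 → padding 1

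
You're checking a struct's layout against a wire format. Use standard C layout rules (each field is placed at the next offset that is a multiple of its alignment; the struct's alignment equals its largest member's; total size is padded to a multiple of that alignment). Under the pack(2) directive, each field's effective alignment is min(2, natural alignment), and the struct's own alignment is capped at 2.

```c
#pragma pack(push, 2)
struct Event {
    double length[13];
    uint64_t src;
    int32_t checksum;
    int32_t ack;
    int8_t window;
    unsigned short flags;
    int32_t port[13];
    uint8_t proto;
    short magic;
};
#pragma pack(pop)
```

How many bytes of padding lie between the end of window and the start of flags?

0..104  length  (104B, 2-aligned)
104..112  src  (8B, 2-aligned)
112..116  checksum  (4B, 2-aligned)
116..120  ack  (4B, 2-aligned)
120..121  window  (1B, 1-aligned)
121..122  -- padding (1B)
122..124  flags  (2B, 2-aligned)

1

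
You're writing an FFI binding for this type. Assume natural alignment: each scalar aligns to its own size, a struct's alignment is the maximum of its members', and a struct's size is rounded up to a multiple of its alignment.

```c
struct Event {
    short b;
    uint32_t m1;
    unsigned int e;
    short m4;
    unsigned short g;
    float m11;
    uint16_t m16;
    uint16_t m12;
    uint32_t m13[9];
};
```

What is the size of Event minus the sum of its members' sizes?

0..2  b  (2B, 2-aligned)
2..4  -- padding (2B)
4..8  m1  (4B, 4-aligned)
8..12  e  (4B, 4-aligned)
12..14  m4  (2B, 2-aligned)
14..16  g  (2B, 2-aligned)
16..20  m11  (4B, 4-aligned)
20..22  m16  (2B, 2-aligned)
22..24  m12  (2B, 2-aligned)
24..60  m13  (36B, 4-aligned)
sizeof = 60, alignof = 4
data bytes 58, size 60 → padding 2

2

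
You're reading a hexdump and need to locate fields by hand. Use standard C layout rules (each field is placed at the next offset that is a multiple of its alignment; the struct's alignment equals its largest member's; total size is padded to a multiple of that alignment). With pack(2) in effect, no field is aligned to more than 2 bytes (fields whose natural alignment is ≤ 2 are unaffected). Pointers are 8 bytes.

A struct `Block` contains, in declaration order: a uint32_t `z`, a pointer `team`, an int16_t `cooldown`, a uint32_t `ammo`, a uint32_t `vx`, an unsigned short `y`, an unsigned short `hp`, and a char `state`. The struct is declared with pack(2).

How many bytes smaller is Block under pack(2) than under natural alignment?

natural layout:
  @0: z [4B, align 4] → 4
  +4 pad (align 8)
  @8: team [8B, align 8] → 16
  @16: cooldown [2B, align 2] → 18
  +2 pad (align 4)
  @20: ammo [4B, align 4] → 24
  @24: vx [4B, align 4] → 28
  @28: y [2B, align 2] → 30
  @30: hp [2B, align 2] → 32
  @32: state [1B, align 1] → 33
  +7 tail pad (align 8)
  size 40, align 8
packed(2) layout:
  @0: z [4B, align 2] → 4
  @4: team [8B, align 2] → 12
  @12: cooldown [2B, align 2] → 14
  @14: ammo [4B, align 2] → 18
  @18: vx [4B, align 2] → 22
  @22: y [2B, align 2] → 24
  @24: hp [2B, align 2] → 26
  @26: state [1B, align 1] → 27
  +1 tail pad (align 2)
  size 28, align 2
40 − 28 = 12

12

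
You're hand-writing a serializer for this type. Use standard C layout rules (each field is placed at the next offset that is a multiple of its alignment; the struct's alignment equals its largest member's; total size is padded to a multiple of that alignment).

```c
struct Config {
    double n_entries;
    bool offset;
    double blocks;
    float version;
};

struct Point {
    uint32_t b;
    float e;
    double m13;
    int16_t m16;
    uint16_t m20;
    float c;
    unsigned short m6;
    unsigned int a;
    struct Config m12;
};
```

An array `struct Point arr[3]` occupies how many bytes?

Config: n_entries at 0 (size 8, align 8) → ends 8; offset at 8 (size 1, align 1) → ends 9; pad 7 to align 8 for blocks; blocks at 16 (size 8, align 8) → ends 24; version at 24 (size 4, align 4) → ends 28; tail pad 4 to reach multiple of 8; total 32 bytes, alignment 8
b at 0 (size 4, align 4) → ends 4
e at 4 (size 4, align 4) → ends 8
m13 at 8 (size 8, align 8) → ends 16
m16 at 16 (size 2, align 2) → ends 18
m20 at 18 (size 2, align 2) → ends 20
c at 20 (size 4, align 4) → ends 24
m6 at 24 (size 2, align 2) → ends 26
pad 2 to align 4 for a
a at 28 (size 4, align 4) → ends 32
m12 at 32 (size 32, align 8) → ends 64
total 64 bytes, alignment 8
array of 3: 3 × 64 = 192

192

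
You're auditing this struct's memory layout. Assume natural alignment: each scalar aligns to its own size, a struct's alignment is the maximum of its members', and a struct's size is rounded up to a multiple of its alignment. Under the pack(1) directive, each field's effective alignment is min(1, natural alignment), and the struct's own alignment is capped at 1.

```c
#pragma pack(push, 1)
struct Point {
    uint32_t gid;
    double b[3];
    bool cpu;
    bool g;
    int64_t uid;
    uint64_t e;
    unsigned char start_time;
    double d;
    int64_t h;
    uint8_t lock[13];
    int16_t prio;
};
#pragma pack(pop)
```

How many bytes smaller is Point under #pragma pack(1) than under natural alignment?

18

natural layout:
  0..4  gid  (4B, 4-aligned)
  4..8  -- padding (4B)
  8..32  b  (24B, 8-aligned)
  32..33  cpu  (1B, 1-aligned)
  33..34  g  (1B, 1-aligned)
  34..40  -- padding (6B)
  40..48  uid  (8B, 8-aligned)
  48..56  e  (8B, 8-aligned)
  56..57  start_time  (1B, 1-aligned)
  57..64  -- padding (7B)
  64..72  d  (8B, 8-aligned)
  72..80  h  (8B, 8-aligned)
  80..93  lock  (13B, 1-aligned)
  93..94  -- padding (1B)
  94..96  prio  (2B, 2-aligned)
  sizeof = 96, alignof = 8
packed(1) layout:
  0..4  gid  (4B, 1-aligned)
  4..28  b  (24B, 1-aligned)
  28..29  cpu  (1B, 1-aligned)
  29..30  g  (1B, 1-aligned)
  30..38  uid  (8B, 1-aligned)
  38..46  e  (8B, 1-aligned)
  46..47  start_time  (1B, 1-aligned)
  47..55  d  (8B, 1-aligned)
  55..63  h  (8B, 1-aligned)
  63..76  lock  (13B, 1-aligned)
  76..78  prio  (2B, 1-aligned)
  sizeof = 78, alignof = 1
96 − 78 = 18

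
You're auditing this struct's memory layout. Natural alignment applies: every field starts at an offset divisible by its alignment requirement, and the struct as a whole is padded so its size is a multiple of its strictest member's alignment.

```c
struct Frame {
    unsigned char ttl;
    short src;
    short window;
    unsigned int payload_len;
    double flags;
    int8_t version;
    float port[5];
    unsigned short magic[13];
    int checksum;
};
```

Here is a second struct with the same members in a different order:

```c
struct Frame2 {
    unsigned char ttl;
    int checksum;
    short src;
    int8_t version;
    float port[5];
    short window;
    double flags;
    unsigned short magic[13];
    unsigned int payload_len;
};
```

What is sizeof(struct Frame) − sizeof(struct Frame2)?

0

ttl at 0 (size 1, align 1) → ends 1
pad 1 to align 2 for src
src at 2 (size 2, align 2) → ends 4
window at 4 (size 2, align 2) → ends 6
pad 2 to align 4 for payload_len
payload_len at 8 (size 4, align 4) → ends 12
pad 4 to align 8 for flags
flags at 16 (size 8, align 8) → ends 24
version at 24 (size 1, align 1) → ends 25
pad 3 to align 4 for port
port at 28 (size 20, align 4) → ends 48
magic at 48 (size 26, align 2) → ends 74
pad 2 to align 4 for checksum
checksum at 76 (size 4, align 4) → ends 80
total 80 bytes, alignment 8
— Frame2 —
ttl at 0 (size 1, align 1) → ends 1
pad 3 to align 4 for checksum
checksum at 4 (size 4, align 4) → ends 8
src at 8 (size 2, align 2) → ends 10
version at 10 (size 1, align 1) → ends 11
pad 1 to align 4 for port
port at 12 (size 20, align 4) → ends 32
window at 32 (size 2, align 2) → ends 34
pad 6 to align 8 for flags
flags at 40 (size 8, align 8) → ends 48
magic at 48 (size 26, align 2) → ends 74
pad 2 to align 4 for payload_len
payload_len at 76 (size 4, align 4) → ends 80
total 80 bytes, alignment 8
80 − 80 = 0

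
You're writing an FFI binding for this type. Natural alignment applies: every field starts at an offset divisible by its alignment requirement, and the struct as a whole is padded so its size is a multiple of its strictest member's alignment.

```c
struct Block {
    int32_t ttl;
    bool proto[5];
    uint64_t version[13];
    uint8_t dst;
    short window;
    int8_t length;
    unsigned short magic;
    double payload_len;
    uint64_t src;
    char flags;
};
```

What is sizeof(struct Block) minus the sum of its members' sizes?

16

ttl at 0 (size 4, align 4) → ends 4
proto at 4 (size 5, align 1) → ends 9
pad 7 to align 8 for version
version at 16 (size 104, align 8) → ends 120
dst at 120 (size 1, align 1) → ends 121
pad 1 to align 2 for window
window at 122 (size 2, align 2) → ends 124
length at 124 (size 1, align 1) → ends 125
pad 1 to align 2 for magic
magic at 126 (size 2, align 2) → ends 128
payload_len at 128 (size 8, align 8) → ends 136
src at 136 (size 8, align 8) → ends 144
flags at 144 (size 1, align 1) → ends 145
tail pad 7 to reach multiple of 8
total 152 bytes, alignment 8
data bytes 136, size 152 → padding 16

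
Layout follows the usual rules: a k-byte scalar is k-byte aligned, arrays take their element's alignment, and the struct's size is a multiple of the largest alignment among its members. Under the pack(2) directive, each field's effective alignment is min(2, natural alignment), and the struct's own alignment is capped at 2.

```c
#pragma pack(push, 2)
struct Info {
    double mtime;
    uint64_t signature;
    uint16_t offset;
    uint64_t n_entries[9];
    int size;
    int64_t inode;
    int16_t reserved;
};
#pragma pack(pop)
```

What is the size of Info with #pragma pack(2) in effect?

104

0..8  mtime  (8B, 2-aligned)
8..16  signature  (8B, 2-aligned)
16..18  offset  (2B, 2-aligned)
18..90  n_entries  (72B, 2-aligned)
90..94  size  (4B, 2-aligned)
94..102  inode  (8B, 2-aligned)
102..104  reserved  (2B, 2-aligned)
sizeof = 104, alignof = 2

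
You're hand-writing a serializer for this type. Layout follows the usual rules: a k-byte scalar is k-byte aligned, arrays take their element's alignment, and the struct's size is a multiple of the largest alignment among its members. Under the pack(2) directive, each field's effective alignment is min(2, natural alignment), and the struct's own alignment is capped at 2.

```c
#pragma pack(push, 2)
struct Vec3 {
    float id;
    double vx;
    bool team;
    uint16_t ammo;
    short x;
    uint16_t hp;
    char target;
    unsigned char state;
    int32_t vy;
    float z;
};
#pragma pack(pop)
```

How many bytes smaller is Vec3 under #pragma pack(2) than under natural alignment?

natural layout:
  0..4  id  (4B, 4-aligned)
  4..8  -- padding (4B)
  8..16  vx  (8B, 8-aligned)
  16..17  team  (1B, 1-aligned)
  17..18  -- padding (1B)
  18..20  ammo  (2B, 2-aligned)
  20..22  x  (2B, 2-aligned)
  22..24  hp  (2B, 2-aligned)
  24..25  target  (1B, 1-aligned)
  25..26  state  (1B, 1-aligned)
  26..28  -- padding (2B)
  28..32  vy  (4B, 4-aligned)
  32..36  z  (4B, 4-aligned)
  36..40  -- tail padding (4B)
  sizeof = 40, alignof = 8
packed(2) layout:
  0..4  id  (4B, 2-aligned)
  4..12  vx  (8B, 2-aligned)
  12..13  team  (1B, 1-aligned)
  13..14  -- padding (1B)
  14..16  ammo  (2B, 2-aligned)
  16..18  x  (2B, 2-aligned)
  18..20  hp  (2B, 2-aligned)
  20..21  target  (1B, 1-aligned)
  21..22  state  (1B, 1-aligned)
  22..26  vy  (4B, 2-aligned)
  26..30  z  (4B, 2-aligned)
  sizeof = 30, alignof = 2
40 − 30 = 10

10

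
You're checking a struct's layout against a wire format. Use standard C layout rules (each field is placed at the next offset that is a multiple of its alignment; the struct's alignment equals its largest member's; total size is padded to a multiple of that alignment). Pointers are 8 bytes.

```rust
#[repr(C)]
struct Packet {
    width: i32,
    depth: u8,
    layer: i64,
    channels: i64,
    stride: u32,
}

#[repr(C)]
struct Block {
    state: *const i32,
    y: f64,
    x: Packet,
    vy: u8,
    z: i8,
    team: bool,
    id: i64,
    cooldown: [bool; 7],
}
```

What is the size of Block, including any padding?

Packet: @0: width [4B, align 4] → 4; @4: depth [1B, align 1] → 5; +3 pad (align 8); @8: layer [8B, align 8] → 16; @16: channels [8B, align 8] → 24; @24: stride [4B, align 4] → 28; +4 tail pad (align 8); size 32, align 8
@0: state [8B, align 8] → 8
@8: y [8B, align 8] → 16
@16: x [32B, align 8] → 48
@48: vy [1B, align 1] → 49
@49: z [1B, align 1] → 50
@50: team [1B, align 1] → 51
+5 pad (align 8)
@56: id [8B, align 8] → 64
@64: cooldown [7B, align 1] → 71
+1 tail pad (align 8)
size 72, align 8

72 bytes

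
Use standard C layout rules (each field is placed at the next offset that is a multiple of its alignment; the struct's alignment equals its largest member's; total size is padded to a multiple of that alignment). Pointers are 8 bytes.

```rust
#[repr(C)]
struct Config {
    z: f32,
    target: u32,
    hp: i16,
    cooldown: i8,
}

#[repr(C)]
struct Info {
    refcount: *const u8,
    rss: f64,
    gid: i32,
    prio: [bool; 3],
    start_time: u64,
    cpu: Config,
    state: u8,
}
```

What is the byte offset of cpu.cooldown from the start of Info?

Config: z at 0 (size 4, align 4) → ends 4; target at 4 (size 4, align 4) → ends 8; hp at 8 (size 2, align 2) → ends 10; cooldown at 10 (size 1, align 1) → ends 11; tail pad 1 to reach multiple of 4; total 12 bytes, alignment 4
refcount at 0 (size 8, align 8) → ends 8
rss at 8 (size 8, align 8) → ends 16
gid at 16 (size 4, align 4) → ends 20
prio at 20 (size 3, align 1) → ends 23
pad 1 to align 8 for start_time
start_time at 24 (size 8, align 8) → ends 32
cpu at 32 (size 12, align 4) → ends 44
within Config: cooldown at 10
32 + 10 = 42

42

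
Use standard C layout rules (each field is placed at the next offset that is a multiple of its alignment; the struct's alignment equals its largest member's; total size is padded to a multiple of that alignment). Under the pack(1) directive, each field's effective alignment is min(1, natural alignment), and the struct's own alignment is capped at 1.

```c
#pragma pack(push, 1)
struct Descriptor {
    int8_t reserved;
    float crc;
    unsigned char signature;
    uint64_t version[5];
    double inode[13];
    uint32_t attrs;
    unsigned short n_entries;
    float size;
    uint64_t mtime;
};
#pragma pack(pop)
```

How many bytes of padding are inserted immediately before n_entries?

0

0..1  reserved  (1B, 1-aligned)
1..5  crc  (4B, 1-aligned)
5..6  signature  (1B, 1-aligned)
6..46  version  (40B, 1-aligned)
46..150  inode  (104B, 1-aligned)
150..154  attrs  (4B, 1-aligned)
154..156  n_entries  (2B, 1-aligned)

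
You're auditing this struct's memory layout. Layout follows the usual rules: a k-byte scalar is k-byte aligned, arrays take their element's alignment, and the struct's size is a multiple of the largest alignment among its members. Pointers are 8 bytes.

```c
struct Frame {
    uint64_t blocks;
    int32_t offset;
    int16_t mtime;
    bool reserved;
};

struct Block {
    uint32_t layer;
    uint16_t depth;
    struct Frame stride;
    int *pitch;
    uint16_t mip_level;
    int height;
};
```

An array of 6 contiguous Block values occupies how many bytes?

Frame: 0..8  blocks  (8B, 8-aligned); 8..12  offset  (4B, 4-aligned); 12..14  mtime  (2B, 2-aligned); 14..15  reserved  (1B, 1-aligned); 15..16  -- tail padding (1B); sizeof = 16, alignof = 8
0..4  layer  (4B, 4-aligned)
4..6  depth  (2B, 2-aligned)
6..8  -- padding (2B)
8..24  stride  (16B, 8-aligned)
24..32  pitch  (8B, 8-aligned)
32..34  mip_level  (2B, 2-aligned)
34..36  -- padding (2B)
36..40  height  (4B, 4-aligned)
sizeof = 40, alignof = 8
array of 6: 6 × 40 = 240

240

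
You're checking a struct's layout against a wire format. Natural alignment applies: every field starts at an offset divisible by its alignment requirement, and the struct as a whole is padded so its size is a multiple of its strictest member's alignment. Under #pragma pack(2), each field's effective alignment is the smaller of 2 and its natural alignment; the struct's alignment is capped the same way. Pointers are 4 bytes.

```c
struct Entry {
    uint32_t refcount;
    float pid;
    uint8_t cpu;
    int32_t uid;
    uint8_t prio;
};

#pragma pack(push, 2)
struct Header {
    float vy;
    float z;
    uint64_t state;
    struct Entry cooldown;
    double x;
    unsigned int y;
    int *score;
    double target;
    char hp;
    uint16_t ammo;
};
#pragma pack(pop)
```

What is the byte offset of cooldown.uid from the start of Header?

28

Entry: @0: refcount [4B, align 4] → 4; @4: pid [4B, align 4] → 8; @8: cpu [1B, align 1] → 9; +3 pad (align 4); @12: uid [4B, align 4] → 16; @16: prio [1B, align 1] → 17; +3 tail pad (align 4); size 20, align 4
@0: vy [4B, align 2] → 4
@4: z [4B, align 2] → 8
@8: state [8B, align 2] → 16
@16: cooldown [20B, align 2] → 36
within Entry: uid at 12
16 + 12 = 28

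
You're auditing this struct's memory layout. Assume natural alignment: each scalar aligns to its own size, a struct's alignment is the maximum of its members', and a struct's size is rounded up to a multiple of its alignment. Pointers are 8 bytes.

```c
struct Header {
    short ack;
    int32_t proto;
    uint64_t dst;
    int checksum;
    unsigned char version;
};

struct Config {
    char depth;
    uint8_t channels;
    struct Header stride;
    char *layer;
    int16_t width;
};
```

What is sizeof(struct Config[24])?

Header: ack at 0 (size 2, align 2) → ends 2; pad 2 to align 4 for proto; proto at 4 (size 4, align 4) → ends 8; dst at 8 (size 8, align 8) → ends 16; checksum at 16 (size 4, align 4) → ends 20; version at 20 (size 1, align 1) → ends 21; tail pad 3 to reach multiple of 8; total 24 bytes, alignment 8
depth at 0 (size 1, align 1) → ends 1
channels at 1 (size 1, align 1) → ends 2
pad 6 to align 8 for stride
stride at 8 (size 24, align 8) → ends 32
layer at 32 (size 8, align 8) → ends 40
width at 40 (size 2, align 2) → ends 42
tail pad 6 to reach multiple of 8
total 48 bytes, alignment 8
array of 24: 24 × 48 = 1152

1152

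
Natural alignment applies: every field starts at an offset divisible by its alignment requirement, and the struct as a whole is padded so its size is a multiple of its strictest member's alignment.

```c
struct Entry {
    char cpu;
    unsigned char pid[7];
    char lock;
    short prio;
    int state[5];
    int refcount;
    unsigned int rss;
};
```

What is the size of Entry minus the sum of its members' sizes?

@0: cpu [1B, align 1] → 1
@1: pid [7B, align 1] → 8
@8: lock [1B, align 1] → 9
+1 pad (align 2)
@10: prio [2B, align 2] → 12
@12: state [20B, align 4] → 32
@32: refcount [4B, align 4] → 36
@36: rss [4B, align 4] → 40
size 40, align 4
data bytes 39, size 40 → padding 1

1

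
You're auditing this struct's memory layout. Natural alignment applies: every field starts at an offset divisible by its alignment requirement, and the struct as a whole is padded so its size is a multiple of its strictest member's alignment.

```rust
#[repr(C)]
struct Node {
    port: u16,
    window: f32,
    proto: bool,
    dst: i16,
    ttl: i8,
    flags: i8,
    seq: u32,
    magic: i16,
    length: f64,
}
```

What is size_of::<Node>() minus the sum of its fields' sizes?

0..2  port  (2B, 2-aligned)
2..4  -- padding (2B)
4..8  window  (4B, 4-aligned)
8..9  proto  (1B, 1-aligned)
9..10  -- padding (1B)
10..12  dst  (2B, 2-aligned)
12..13  ttl  (1B, 1-aligned)
13..14  flags  (1B, 1-aligned)
14..16  -- padding (2B)
16..20  seq  (4B, 4-aligned)
20..22  magic  (2B, 2-aligned)
22..24  -- padding (2B)
24..32  length  (8B, 8-aligned)
sizeof = 32, alignof = 8
data bytes 25, size 32 → padding 7

7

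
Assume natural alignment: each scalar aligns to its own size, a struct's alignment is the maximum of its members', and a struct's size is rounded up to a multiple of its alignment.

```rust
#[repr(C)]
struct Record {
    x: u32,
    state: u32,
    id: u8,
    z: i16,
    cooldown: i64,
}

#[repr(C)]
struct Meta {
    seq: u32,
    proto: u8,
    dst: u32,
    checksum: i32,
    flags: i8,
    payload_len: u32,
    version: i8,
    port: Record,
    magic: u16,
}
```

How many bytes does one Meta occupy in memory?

64 bytes

Record: x at 0 (size 4, align 4) → ends 4; state at 4 (size 4, align 4) → ends 8; id at 8 (size 1, align 1) → ends 9; pad 1 to align 2 for z; z at 10 (size 2, align 2) → ends 12; pad 4 to align 8 for cooldown; cooldown at 16 (size 8, align 8) → ends 24; total 24 bytes, alignment 8
seq at 0 (size 4, align 4) → ends 4
proto at 4 (size 1, align 1) → ends 5
pad 3 to align 4 for dst
dst at 8 (size 4, align 4) → ends 12
checksum at 12 (size 4, align 4) → ends 16
flags at 16 (size 1, align 1) → ends 17
pad 3 to align 4 for payload_len
payload_len at 20 (size 4, align 4) → ends 24
version at 24 (size 1, align 1) → ends 25
pad 7 to align 8 for port
port at 32 (size 24, align 8) → ends 56
magic at 56 (size 2, align 2) → ends 58
tail pad 6 to reach multiple of 8
total 64 bytes, alignment 8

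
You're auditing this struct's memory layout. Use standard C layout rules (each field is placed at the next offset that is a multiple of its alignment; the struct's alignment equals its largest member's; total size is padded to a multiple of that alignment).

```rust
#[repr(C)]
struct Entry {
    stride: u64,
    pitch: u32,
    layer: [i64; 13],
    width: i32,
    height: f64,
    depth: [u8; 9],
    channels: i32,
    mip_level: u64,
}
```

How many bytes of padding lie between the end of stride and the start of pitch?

0..8  stride  (8B, 8-aligned)
8..12  pitch  (4B, 4-aligned)

0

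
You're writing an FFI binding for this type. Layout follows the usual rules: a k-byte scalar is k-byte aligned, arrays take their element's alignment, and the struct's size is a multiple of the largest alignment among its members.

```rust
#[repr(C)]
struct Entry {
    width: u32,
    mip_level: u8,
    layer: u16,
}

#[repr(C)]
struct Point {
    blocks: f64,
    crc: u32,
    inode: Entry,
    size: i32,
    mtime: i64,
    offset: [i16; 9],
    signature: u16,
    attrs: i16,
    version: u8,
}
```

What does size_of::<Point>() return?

Entry: 0..4  width  (4B, 4-aligned); 4..5  mip_level  (1B, 1-aligned); 5..6  -- padding (1B); 6..8  layer  (2B, 2-aligned); sizeof = 8, alignof = 4
0..8  blocks  (8B, 8-aligned)
8..12  crc  (4B, 4-aligned)
12..20  inode  (8B, 4-aligned)
20..24  size  (4B, 4-aligned)
24..32  mtime  (8B, 8-aligned)
32..50  offset  (18B, 2-aligned)
50..52  signature  (2B, 2-aligned)
52..54  attrs  (2B, 2-aligned)
54..55  version  (1B, 1-aligned)
55..56  -- tail padding (1B)
sizeof = 56, alignof = 8

56 bytes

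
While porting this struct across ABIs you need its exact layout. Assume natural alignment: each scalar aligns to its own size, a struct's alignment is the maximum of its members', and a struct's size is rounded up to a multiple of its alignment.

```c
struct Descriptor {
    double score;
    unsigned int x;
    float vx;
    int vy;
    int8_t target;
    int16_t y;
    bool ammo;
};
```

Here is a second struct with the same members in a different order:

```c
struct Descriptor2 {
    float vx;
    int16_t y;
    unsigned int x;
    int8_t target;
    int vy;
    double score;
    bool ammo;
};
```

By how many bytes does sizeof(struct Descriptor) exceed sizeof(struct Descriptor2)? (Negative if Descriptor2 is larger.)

score at 0 (size 8, align 8) → ends 8
x at 8 (size 4, align 4) → ends 12
vx at 12 (size 4, align 4) → ends 16
vy at 16 (size 4, align 4) → ends 20
target at 20 (size 1, align 1) → ends 21
pad 1 to align 2 for y
y at 22 (size 2, align 2) → ends 24
ammo at 24 (size 1, align 1) → ends 25
tail pad 7 to reach multiple of 8
total 32 bytes, alignment 8
— Descriptor2 —
vx at 0 (size 4, align 4) → ends 4
y at 4 (size 2, align 2) → ends 6
pad 2 to align 4 for x
x at 8 (size 4, align 4) → ends 12
target at 12 (size 1, align 1) → ends 13
pad 3 to align 4 for vy
vy at 16 (size 4, align 4) → ends 20
pad 4 to align 8 for score
score at 24 (size 8, align 8) → ends 32
ammo at 32 (size 1, align 1) → ends 33
tail pad 7 to reach multiple of 8
total 40 bytes, alignment 8
32 − 40 = -8

-8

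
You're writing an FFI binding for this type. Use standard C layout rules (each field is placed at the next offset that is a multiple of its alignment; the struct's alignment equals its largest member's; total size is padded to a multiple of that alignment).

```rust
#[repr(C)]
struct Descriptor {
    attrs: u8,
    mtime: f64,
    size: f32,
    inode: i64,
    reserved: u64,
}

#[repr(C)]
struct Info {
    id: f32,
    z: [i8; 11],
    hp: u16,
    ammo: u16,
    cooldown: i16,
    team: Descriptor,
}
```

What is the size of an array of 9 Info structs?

576

Descriptor: attrs at 0 (size 1, align 1) → ends 1; pad 7 to align 8 for mtime; mtime at 8 (size 8, align 8) → ends 16; size at 16 (size 4, align 4) → ends 20; pad 4 to align 8 for inode; inode at 24 (size 8, align 8) → ends 32; reserved at 32 (size 8, align 8) → ends 40; total 40 bytes, alignment 8
id at 0 (size 4, align 4) → ends 4
z at 4 (size 11, align 1) → ends 15
pad 1 to align 2 for hp
hp at 16 (size 2, align 2) → ends 18
ammo at 18 (size 2, align 2) → ends 20
cooldown at 20 (size 2, align 2) → ends 22
pad 2 to align 8 for team
team at 24 (size 40, align 8) → ends 64
total 64 bytes, alignment 8
array of 9: 9 × 64 = 576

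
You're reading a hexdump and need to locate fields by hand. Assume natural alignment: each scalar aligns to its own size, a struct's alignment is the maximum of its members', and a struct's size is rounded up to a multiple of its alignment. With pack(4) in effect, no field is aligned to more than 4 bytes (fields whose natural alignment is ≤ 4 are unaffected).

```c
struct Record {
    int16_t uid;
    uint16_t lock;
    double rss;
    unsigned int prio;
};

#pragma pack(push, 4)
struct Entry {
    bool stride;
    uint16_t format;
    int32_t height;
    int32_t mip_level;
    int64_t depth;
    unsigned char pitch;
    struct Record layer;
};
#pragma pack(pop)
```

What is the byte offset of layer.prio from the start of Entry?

40

Record: uid at 0 (size 2, align 2) → ends 2; lock at 2 (size 2, align 2) → ends 4; pad 4 to align 8 for rss; rss at 8 (size 8, align 8) → ends 16; prio at 16 (size 4, align 4) → ends 20; tail pad 4 to reach multiple of 8; total 24 bytes, alignment 8
stride at 0 (size 1, align 1) → ends 1
pad 1 to align 2 for format
format at 2 (size 2, align 2) → ends 4
height at 4 (size 4, align 4) → ends 8
mip_level at 8 (size 4, align 4) → ends 12
depth at 12 (size 8, align 4) → ends 20
pitch at 20 (size 1, align 1) → ends 21
pad 3 to align 4 for layer
layer at 24 (size 24, align 4) → ends 48
within Record: prio at 16
24 + 16 = 40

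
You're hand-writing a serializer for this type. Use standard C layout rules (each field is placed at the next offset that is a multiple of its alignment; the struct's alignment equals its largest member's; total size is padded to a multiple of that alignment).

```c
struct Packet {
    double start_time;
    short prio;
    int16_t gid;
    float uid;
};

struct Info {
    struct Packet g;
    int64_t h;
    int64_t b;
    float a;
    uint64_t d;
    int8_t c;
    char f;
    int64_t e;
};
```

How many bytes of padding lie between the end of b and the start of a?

Packet: @0: start_time [8B, align 8] → 8; @8: prio [2B, align 2] → 10; @10: gid [2B, align 2] → 12; @12: uid [4B, align 4] → 16; size 16, align 8
@0: g [16B, align 8] → 16
@16: h [8B, align 8] → 24
@24: b [8B, align 8] → 32
@32: a [4B, align 4] → 36

0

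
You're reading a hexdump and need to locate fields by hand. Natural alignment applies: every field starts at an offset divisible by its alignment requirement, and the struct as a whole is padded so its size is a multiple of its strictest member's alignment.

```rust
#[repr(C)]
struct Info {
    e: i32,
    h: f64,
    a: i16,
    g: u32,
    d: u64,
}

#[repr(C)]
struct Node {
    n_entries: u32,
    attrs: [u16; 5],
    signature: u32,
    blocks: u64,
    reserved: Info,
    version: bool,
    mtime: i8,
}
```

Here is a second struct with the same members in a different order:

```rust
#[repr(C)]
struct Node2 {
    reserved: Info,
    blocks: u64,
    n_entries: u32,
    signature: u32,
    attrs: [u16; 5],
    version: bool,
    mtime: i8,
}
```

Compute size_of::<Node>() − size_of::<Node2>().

Info: e at 0 (size 4, align 4) → ends 4; pad 4 to align 8 for h; h at 8 (size 8, align 8) → ends 16; a at 16 (size 2, align 2) → ends 18; pad 2 to align 4 for g; g at 20 (size 4, align 4) → ends 24; d at 24 (size 8, align 8) → ends 32; total 32 bytes, alignment 8
n_entries at 0 (size 4, align 4) → ends 4
attrs at 4 (size 10, align 2) → ends 14
pad 2 to align 4 for signature
signature at 16 (size 4, align 4) → ends 20
pad 4 to align 8 for blocks
blocks at 24 (size 8, align 8) → ends 32
reserved at 32 (size 32, align 8) → ends 64
version at 64 (size 1, align 1) → ends 65
mtime at 65 (size 1, align 1) → ends 66
tail pad 6 to reach multiple of 8
total 72 bytes, alignment 8
— Node2 —
reserved at 0 (size 32, align 8) → ends 32
blocks at 32 (size 8, align 8) → ends 40
n_entries at 40 (size 4, align 4) → ends 44
signature at 44 (size 4, align 4) → ends 48
attrs at 48 (size 10, align 2) → ends 58
version at 58 (size 1, align 1) → ends 59
mtime at 59 (size 1, align 1) → ends 60
tail pad 4 to reach multiple of 8
total 64 bytes, alignment 8
72 − 64 = 8

8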